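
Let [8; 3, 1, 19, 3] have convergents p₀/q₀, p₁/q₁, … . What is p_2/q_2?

33/4

Using pₖ = aₖpₖ₋₁ + pₖ₋₂, qₖ = aₖqₖ₋₁ + qₖ₋₂ (with p₋₁=1, p₋₂=0, q₋₁=0, q₋₂=1):
  k=0: a=8, p=8, q=1
  k=1: a=3, p=25, q=3
  k=2: a=1, p=33, q=4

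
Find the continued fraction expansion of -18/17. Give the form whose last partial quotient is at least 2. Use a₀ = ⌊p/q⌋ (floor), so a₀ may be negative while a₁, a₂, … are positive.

-18 = -2×17 + 16
17 = 1×16 + 1
16 = 16×1 + 0  (stop)
So -18/17 = [-2; 1, 16].

[-2; 1, 16]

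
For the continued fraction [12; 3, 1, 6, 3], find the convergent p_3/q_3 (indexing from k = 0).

331/27

Using pₖ = aₖpₖ₋₁ + pₖ₋₂, qₖ = aₖqₖ₋₁ + qₖ₋₂ (with p₋₁=1, p₋₂=0, q₋₁=0, q₋₂=1):
  k=0: a=12, p=12, q=1
  k=1: a=3, p=37, q=3
  k=2: a=1, p=49, q=4
  k=3: a=6, p=331, q=27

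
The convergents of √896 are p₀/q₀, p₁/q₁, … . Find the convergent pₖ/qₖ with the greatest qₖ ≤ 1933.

√896 = [29; 1, 13, 1, 58, …] (period length 4).
Convergents:
  p_0/q_0 = 29/1
  p_1/q_1 = 30/1
  p_2/q_2 = 419/14
  p_3/q_3 = 449/15
  p_4/q_4 = 26461/884
  p_5/q_5 = 26910/899
  p_6/q_6 = 376291/12571
q_5 = 899 ≤ 1933 < 12571 = q_6, so the answer is 26910/899.

26910/899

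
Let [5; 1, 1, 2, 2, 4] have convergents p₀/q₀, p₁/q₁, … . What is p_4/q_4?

Using pₖ = aₖpₖ₋₁ + pₖ₋₂, qₖ = aₖqₖ₋₁ + qₖ₋₂ (with p₋₁=1, p₋₂=0, q₋₁=0, q₋₂=1):
  k=0: a=5, p=5, q=1
  k=1: a=1, p=6, q=1
  k=2: a=1, p=11, q=2
  k=3: a=2, p=28, q=5
  k=4: a=2, p=67, q=12

67/12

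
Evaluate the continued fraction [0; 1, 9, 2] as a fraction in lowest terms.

Using pₖ = aₖpₖ₋₁ + pₖ₋₂ and qₖ = aₖqₖ₋₁ + qₖ₋₂:
  k=0: a=0, p=0, q=1
  k=1: a=1, p=1, q=1
  k=2: a=9, p=9, q=10
  k=3: a=2, p=19, q=21

19/21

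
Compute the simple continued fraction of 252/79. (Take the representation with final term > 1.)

252 = 3×79 + 15
79 = 5×15 + 4
15 = 3×4 + 3
4 = 1×3 + 1
3 = 3×1 + 0  (stop)
So 252/79 = [3; 5, 3, 1, 3].

[3; 5, 3, 1, 3]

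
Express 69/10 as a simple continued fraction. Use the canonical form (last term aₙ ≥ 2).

[6; 1, 9]

69 = 6·10 + 9
10 = 1·9 + 1
9 = 9·1 + 0  (stop)
So 69/10 = [6; 1, 9].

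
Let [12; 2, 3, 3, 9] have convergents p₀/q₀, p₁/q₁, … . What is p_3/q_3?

Using pₖ = aₖpₖ₋₁ + pₖ₋₂, qₖ = aₖqₖ₋₁ + qₖ₋₂ (with p₋₁=1, p₋₂=0, q₋₁=0, q₋₂=1):
  k=0: a=12, p=12, q=1
  k=1: a=2, p=25, q=2
  k=2: a=3, p=87, q=7
  k=3: a=3, p=286, q=23

286/23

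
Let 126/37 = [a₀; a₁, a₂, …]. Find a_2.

126 = 3·37 + 15   →  a_0 = 3
37 = 2·15 + 7   →  a_1 = 2
15 = 2·7 + 1   →  a_2 = 2

2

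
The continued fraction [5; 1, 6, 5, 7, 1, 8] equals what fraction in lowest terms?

15350/2619

Using pₖ = aₖpₖ₋₁ + pₖ₋₂ and qₖ = aₖqₖ₋₁ + qₖ₋₂:
  k=0: a=5, p=5, q=1
  k=1: a=1, p=6, q=1
  k=2: a=6, p=41, q=7
  k=3: a=5, p=211, q=36
  k=4: a=7, p=1518, q=259
  k=5: a=1, p=1729, q=295
  k=6: a=8, p=15350, q=2619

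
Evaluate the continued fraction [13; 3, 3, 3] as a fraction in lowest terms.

Fold from the inside: start with 3/1.
  3 + 1/3 = 10/3
  3 + 3/10 = 33/10
  13 + 10/33 = 439/33

439/33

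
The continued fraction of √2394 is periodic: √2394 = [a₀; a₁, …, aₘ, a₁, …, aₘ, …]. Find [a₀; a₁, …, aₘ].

a₀ = ⌊√2394⌋ = 48.
With m₀=0, d₀=1 and mₖ₊₁ = dₖaₖ − mₖ, dₖ₊₁ = (n − mₖ₊₁²)/dₖ, aₖ₊₁ = ⌊(a₀+mₖ₊₁)/dₖ₊₁⌋:
  k=1: m=48, d=90, a=1
  k=2: m=42, d=7, a=12
  k=3: m=42, d=90, a=1
  k=4: m=48, d=1, a=96
d=1 and a=2a₀=96 at k=4, so the next step gives (m, d) = (48, 90) again — its k=1 value — and the period has length 4.

[48; 1, 12, 1, 96]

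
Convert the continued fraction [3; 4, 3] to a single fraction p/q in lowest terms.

42/13

Fold from the inside: start with 3/1.
  4 + 1/3 = 13/3
  3 + 3/13 = 42/13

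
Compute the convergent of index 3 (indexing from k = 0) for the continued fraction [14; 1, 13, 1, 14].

224/15

Using pₖ = aₖpₖ₋₁ + pₖ₋₂, qₖ = aₖqₖ₋₁ + qₖ₋₂ (with p₋₁=1, p₋₂=0, q₋₁=0, q₋₂=1):
  k=0: a=14, p=14, q=1
  k=1: a=1, p=15, q=1
  k=2: a=13, p=209, q=14
  k=3: a=1, p=224, q=15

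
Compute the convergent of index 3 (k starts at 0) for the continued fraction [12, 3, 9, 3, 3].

Using pₖ = aₖpₖ₋₁ + pₖ₋₂, qₖ = aₖqₖ₋₁ + qₖ₋₂ (with p₋₁=1, p₋₂=0, q₋₁=0, q₋₂=1):
  k=0: a=12, p=12, q=1
  k=1: a=3, p=37, q=3
  k=2: a=9, p=345, q=28
  k=3: a=3, p=1072, q=87

1072/87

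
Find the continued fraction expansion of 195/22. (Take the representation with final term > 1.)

195 = 8·22 + 19
22 = 1·19 + 3
19 = 6·3 + 1
3 = 3·1 + 0  (stop)
So 195/22 = [8; 1, 6, 3].

[8; 1, 6, 3]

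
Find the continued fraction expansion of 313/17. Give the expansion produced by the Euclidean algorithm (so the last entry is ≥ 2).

[18; 2, 2, 3]

313 = 18·17 + 7
17 = 2·7 + 3
7 = 2·3 + 1
3 = 3·1 + 0  (stop)
So 313/17 = [18; 2, 2, 3].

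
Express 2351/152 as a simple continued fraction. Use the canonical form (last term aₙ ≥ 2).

2351 = 15×152 + 71
152 = 2×71 + 10
71 = 7×10 + 1
10 = 10×1 + 0  (stop)
So 2351/152 = [15; 2, 7, 10].

[15; 2, 7, 10]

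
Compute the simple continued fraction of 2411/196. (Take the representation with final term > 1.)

2411 = 12×196 + 59
196 = 3×59 + 19
59 = 3×19 + 2
19 = 9×2 + 1
2 = 2×1 + 0  (stop)
So 2411/196 = [12; 3, 3, 9, 2].

[12; 3, 3, 9, 2]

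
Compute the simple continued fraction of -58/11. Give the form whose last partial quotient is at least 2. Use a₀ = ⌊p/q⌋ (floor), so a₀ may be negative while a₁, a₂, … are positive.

-58 = -6*11 + 8
11 = 1*8 + 3
8 = 2*3 + 2
3 = 1*2 + 1
2 = 2*1 + 0  (stop)
So -58/11 = [-6; 1, 2, 1, 2].

[-6; 1, 2, 1, 2]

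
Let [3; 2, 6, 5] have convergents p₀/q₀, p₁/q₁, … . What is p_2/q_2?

45/13

Using pₖ = aₖpₖ₋₁ + pₖ₋₂, qₖ = aₖqₖ₋₁ + qₖ₋₂ (with p₋₁=1, p₋₂=0, q₋₁=0, q₋₂=1):
  k=0: a=3, p=3, q=1
  k=1: a=2, p=7, q=2
  k=2: a=6, p=45, q=13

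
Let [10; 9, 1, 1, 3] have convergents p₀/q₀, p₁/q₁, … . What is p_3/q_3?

192/19

Using pₖ = aₖpₖ₋₁ + pₖ₋₂, qₖ = aₖqₖ₋₁ + qₖ₋₂ (with p₋₁=1, p₋₂=0, q₋₁=0, q₋₂=1):
  k=0: a=10, p=10, q=1
  k=1: a=9, p=91, q=9
  k=2: a=1, p=101, q=10
  k=3: a=1, p=192, q=19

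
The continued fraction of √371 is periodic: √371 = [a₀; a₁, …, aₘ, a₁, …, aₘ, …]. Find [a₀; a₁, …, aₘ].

a₀ = ⌊√371⌋ = 19.
With m₀=0, d₀=1 and mₖ₊₁ = dₖaₖ − mₖ, dₖ₊₁ = (n − mₖ₊₁²)/dₖ, aₖ₊₁ = ⌊(a₀+mₖ₊₁)/dₖ₊₁⌋:
  k=1: m=19, d=10, a=3
  k=2: m=11, d=25, a=1
  k=3: m=14, d=7, a=4
  k=4: m=14, d=25, a=1
  k=5: m=11, d=10, a=3
  k=6: m=19, d=1, a=38
d=1 and a=2a₀=38 at k=6, so the next step gives (m, d) = (19, 10) again — its k=1 value — and the period has length 6.

[19; 3, 1, 4, 1, 3, 38]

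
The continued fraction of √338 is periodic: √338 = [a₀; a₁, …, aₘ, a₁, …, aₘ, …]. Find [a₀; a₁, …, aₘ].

[18; 2, 1, 1, 2, 36]

a₀ = ⌊√338⌋ = 18.
With m₀=0, d₀=1 and mₖ₊₁ = dₖaₖ − mₖ, dₖ₊₁ = (n − mₖ₊₁²)/dₖ, aₖ₊₁ = ⌊(a₀+mₖ₊₁)/dₖ₊₁⌋:
  k=1: m=18, d=14, a=2
  k=2: m=10, d=17, a=1
  k=3: m=7, d=17, a=1
  k=4: m=10, d=14, a=2
  k=5: m=18, d=1, a=36
d=1 and a=2a₀=36 at k=5, so the next step gives (m, d) = (18, 14) again — its k=1 value — and the period has length 5.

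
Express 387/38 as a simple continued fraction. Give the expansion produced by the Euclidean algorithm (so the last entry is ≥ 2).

387 = 10*38 + 7
38 = 5*7 + 3
7 = 2*3 + 1
3 = 3*1 + 0  (stop)
So 387/38 = [10; 5, 2, 3].

[10; 5, 2, 3]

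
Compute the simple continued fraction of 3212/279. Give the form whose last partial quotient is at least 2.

[11; 1, 1, 19, 2, 3]

3212 = 11×279 + 143
279 = 1×143 + 136
143 = 1×136 + 7
136 = 19×7 + 3
7 = 2×3 + 1
3 = 3×1 + 0  (stop)
So 3212/279 = [11; 1, 1, 19, 2, 3].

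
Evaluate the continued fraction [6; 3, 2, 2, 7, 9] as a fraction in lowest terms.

Using pₖ = aₖpₖ₋₁ + pₖ₋₂ and qₖ = aₖqₖ₋₁ + qₖ₋₂:
  k=0: a=6, p=6, q=1
  k=1: a=3, p=19, q=3
  k=2: a=2, p=44, q=7
  k=3: a=2, p=107, q=17
  k=4: a=7, p=793, q=126
  k=5: a=9, p=7244, q=1151

7244/1151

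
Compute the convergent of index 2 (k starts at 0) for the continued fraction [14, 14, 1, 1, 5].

211/15

Using pₖ = aₖpₖ₋₁ + pₖ₋₂, qₖ = aₖqₖ₋₁ + qₖ₋₂ (with p₋₁=1, p₋₂=0, q₋₁=0, q₋₂=1):
  k=0: a=14, p=14, q=1
  k=1: a=14, p=197, q=14
  k=2: a=1, p=211, q=15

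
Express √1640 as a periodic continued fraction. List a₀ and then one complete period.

a₀ = ⌊√1640⌋ = 40.
With m₀=0, d₀=1 and mₖ₊₁ = dₖaₖ − mₖ, dₖ₊₁ = (n − mₖ₊₁²)/dₖ, aₖ₊₁ = ⌊(a₀+mₖ₊₁)/dₖ₊₁⌋:
  k=1: m=40, d=40, a=2
  k=2: m=40, d=1, a=80
d=1 and a=2a₀=80 at k=2, so the next step gives (m, d) = (40, 40) again — its k=1 value — and the period has length 2.

[40; 2, 80]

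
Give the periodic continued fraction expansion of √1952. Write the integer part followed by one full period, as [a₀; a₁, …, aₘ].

[44; 5, 1, 1, 21, 1, 1, 5, 88]

a₀ = ⌊√1952⌋ = 44.
With m₀=0, d₀=1 and mₖ₊₁ = dₖaₖ − mₖ, dₖ₊₁ = (n − mₖ₊₁²)/dₖ, aₖ₊₁ = ⌊(a₀+mₖ₊₁)/dₖ₊₁⌋:
  k=1: m=44, d=16, a=5
  k=2: m=36, d=41, a=1
  k=3: m=5, d=47, a=1
  k=4: m=42, d=4, a=21
  k=5: m=42, d=47, a=1
  k=6: m=5, d=41, a=1
  k=7: m=36, d=16, a=5
  k=8: m=44, d=1, a=88
d=1 and a=2a₀=88 at k=8, so the next step gives (m, d) = (44, 16) again — its k=1 value — and the period has length 8.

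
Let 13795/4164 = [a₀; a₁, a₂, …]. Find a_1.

13795 = 3·4164 + 1303   →  a_0 = 3
4164 = 3·1303 + 255   →  a_1 = 3

3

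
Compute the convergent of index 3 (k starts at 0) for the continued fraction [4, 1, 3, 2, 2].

Using pₖ = aₖpₖ₋₁ + pₖ₋₂, qₖ = aₖqₖ₋₁ + qₖ₋₂ (with p₋₁=1, p₋₂=0, q₋₁=0, q₋₂=1):
  k=0: a=4, p=4, q=1
  k=1: a=1, p=5, q=1
  k=2: a=3, p=19, q=4
  k=3: a=2, p=43, q=9

43/9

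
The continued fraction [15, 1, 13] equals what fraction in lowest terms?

Using pₖ = aₖpₖ₋₁ + pₖ₋₂ and qₖ = aₖqₖ₋₁ + qₖ₋₂:
  k=0: a=15, p=15, q=1
  k=1: a=1, p=16, q=1
  k=2: a=13, p=223, q=14

223/14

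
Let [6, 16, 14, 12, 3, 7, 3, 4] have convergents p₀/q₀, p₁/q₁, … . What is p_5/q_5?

371778/61327

Using pₖ = aₖpₖ₋₁ + pₖ₋₂, qₖ = aₖqₖ₋₁ + qₖ₋₂ (with p₋₁=1, p₋₂=0, q₋₁=0, q₋₂=1):
  k=0: a=6, p=6, q=1
  k=1: a=16, p=97, q=16
  k=2: a=14, p=1364, q=225
  k=3: a=12, p=16465, q=2716
  k=4: a=3, p=50759, q=8373
  k=5: a=7, p=371778, q=61327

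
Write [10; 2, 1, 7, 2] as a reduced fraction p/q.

507/49

Using pₖ = aₖpₖ₋₁ + pₖ₋₂ and qₖ = aₖqₖ₋₁ + qₖ₋₂:
  k=0: a=10, p=10, q=1
  k=1: a=2, p=21, q=2
  k=2: a=1, p=31, q=3
  k=3: a=7, p=238, q=23
  k=4: a=2, p=507, q=49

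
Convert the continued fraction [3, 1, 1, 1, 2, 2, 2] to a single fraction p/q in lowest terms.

Fold from the inside: start with 2/1.
  2 + 1/2 = 5/2
  2 + 2/5 = 12/5
  1 + 5/12 = 17/12
  1 + 12/17 = 29/17
  1 + 17/29 = 46/29
  3 + 29/46 = 167/46

167/46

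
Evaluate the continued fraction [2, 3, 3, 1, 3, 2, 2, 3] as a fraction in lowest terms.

2131/924

Fold from the inside: start with 3/1.
  2 + 1/3 = 7/3
  2 + 3/7 = 17/7
  3 + 7/17 = 58/17
  1 + 17/58 = 75/58
  3 + 58/75 = 283/75
  3 + 75/283 = 924/283
  2 + 283/924 = 2131/924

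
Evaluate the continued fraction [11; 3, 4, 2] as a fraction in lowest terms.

328/29

Using pₖ = aₖpₖ₋₁ + pₖ₋₂ and qₖ = aₖqₖ₋₁ + qₖ₋₂:
  k=0: a=11, p=11, q=1
  k=1: a=3, p=34, q=3
  k=2: a=4, p=147, q=13
  k=3: a=2, p=328, q=29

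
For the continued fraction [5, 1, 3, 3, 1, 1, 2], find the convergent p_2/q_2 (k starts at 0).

Using pₖ = aₖpₖ₋₁ + pₖ₋₂, qₖ = aₖqₖ₋₁ + qₖ₋₂ (with p₋₁=1, p₋₂=0, q₋₁=0, q₋₂=1):
  k=0: a=5, p=5, q=1
  k=1: a=1, p=6, q=1
  k=2: a=3, p=23, q=4

23/4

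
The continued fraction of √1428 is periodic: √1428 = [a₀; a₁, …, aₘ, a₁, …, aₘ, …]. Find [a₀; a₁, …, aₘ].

[37; 1, 3, 1, 2, 1, 3, 1, 74]

a₀ = ⌊√1428⌋ = 37.
With m₀=0, d₀=1 and mₖ₊₁ = dₖaₖ − mₖ, dₖ₊₁ = (n − mₖ₊₁²)/dₖ, aₖ₊₁ = ⌊(a₀+mₖ₊₁)/dₖ₊₁⌋:
  k=1: m=37, d=59, a=1
  k=2: m=22, d=16, a=3
  k=3: m=26, d=47, a=1
  k=4: m=21, d=21, a=2
  k=5: m=21, d=47, a=1
  k=6: m=26, d=16, a=3
  k=7: m=22, d=59, a=1
  k=8: m=37, d=1, a=74
d=1 and a=2a₀=74 at k=8, so the next step gives (m, d) = (37, 59) again — its k=1 value — and the period has length 8.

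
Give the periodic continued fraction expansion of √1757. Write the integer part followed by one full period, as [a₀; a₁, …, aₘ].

[41; 1, 10, 1, 82]

a₀ = ⌊√1757⌋ = 41.
With m₀=0, d₀=1 and mₖ₊₁ = dₖaₖ − mₖ, dₖ₊₁ = (n − mₖ₊₁²)/dₖ, aₖ₊₁ = ⌊(a₀+mₖ₊₁)/dₖ₊₁⌋:
  k=1: m=41, d=76, a=1
  k=2: m=35, d=7, a=10
  k=3: m=35, d=76, a=1
  k=4: m=41, d=1, a=82
d=1 and a=2a₀=82 at k=4, so the next step gives (m, d) = (41, 76) again — its k=1 value — and the period has length 4.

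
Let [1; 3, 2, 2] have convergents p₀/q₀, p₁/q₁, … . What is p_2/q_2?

Using pₖ = aₖpₖ₋₁ + pₖ₋₂, qₖ = aₖqₖ₋₁ + qₖ₋₂ (with p₋₁=1, p₋₂=0, q₋₁=0, q₋₂=1):
  k=0: a=1, p=1, q=1
  k=1: a=3, p=4, q=3
  k=2: a=2, p=9, q=7

9/7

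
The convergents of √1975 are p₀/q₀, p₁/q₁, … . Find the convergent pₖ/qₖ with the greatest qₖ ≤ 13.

√1975 = [44; 2, 3, 1, 2, 1, 3, 2, 88, …] (period length 8).
Convergents:
  p_0/q_0 = 44/1
  p_1/q_1 = 89/2
  p_2/q_2 = 311/7
  p_3/q_3 = 400/9
  p_4/q_4 = 1111/25
q_3 = 9 ≤ 13 < 25 = q_4, so the answer is 400/9.

400/9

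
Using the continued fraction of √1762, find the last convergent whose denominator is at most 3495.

√1762 = [41; 1, 40, 1, 82, …] (period length 4).
Convergents:
  p_0/q_0 = 41/1
  p_1/q_1 = 42/1
  p_2/q_2 = 1721/41
  p_3/q_3 = 1763/42
  p_4/q_4 = 146287/3485
  p_5/q_5 = 148050/3527
q_4 = 3485 ≤ 3495 < 3527 = q_5, so the answer is 146287/3485.

146287/3485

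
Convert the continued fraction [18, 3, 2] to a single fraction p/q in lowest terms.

Fold from the inside: start with 2/1.
  3 + 1/2 = 7/2
  18 + 2/7 = 128/7

128/7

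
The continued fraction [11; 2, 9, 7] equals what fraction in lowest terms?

1549/135

Fold from the inside: start with 7/1.
  9 + 1/7 = 64/7
  2 + 7/64 = 135/64
  11 + 64/135 = 1549/135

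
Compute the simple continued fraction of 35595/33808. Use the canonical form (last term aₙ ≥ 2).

[1; 18, 1, 11, 3, 11, 1, 3]

35595 = 1·33808 + 1787
33808 = 18·1787 + 1642
1787 = 1·1642 + 145
1642 = 11·145 + 47
145 = 3·47 + 4
47 = 11·4 + 3
4 = 1·3 + 1
3 = 3·1 + 0  (stop)
So 35595/33808 = [1; 18, 1, 11, 3, 11, 1, 3].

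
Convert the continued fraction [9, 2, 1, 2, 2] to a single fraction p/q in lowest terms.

Using pₖ = aₖpₖ₋₁ + pₖ₋₂ and qₖ = aₖqₖ₋₁ + qₖ₋₂:
  k=0: a=9, p=9, q=1
  k=1: a=2, p=19, q=2
  k=2: a=1, p=28, q=3
  k=3: a=2, p=75, q=8
  k=4: a=2, p=178, q=19

178/19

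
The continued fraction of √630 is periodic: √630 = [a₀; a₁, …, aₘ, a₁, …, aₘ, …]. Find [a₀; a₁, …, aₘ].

[25; 10, 50]

a₀ = ⌊√630⌋ = 25.
With m₀=0, d₀=1 and mₖ₊₁ = dₖaₖ − mₖ, dₖ₊₁ = (n − mₖ₊₁²)/dₖ, aₖ₊₁ = ⌊(a₀+mₖ₊₁)/dₖ₊₁⌋:
  k=1: m=25, d=5, a=10
  k=2: m=25, d=1, a=50
d=1 and a=2a₀=50 at k=2, so the next step gives (m, d) = (25, 5) again — its k=1 value — and the period has length 2.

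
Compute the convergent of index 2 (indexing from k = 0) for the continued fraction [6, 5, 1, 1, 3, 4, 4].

37/6

Using pₖ = aₖpₖ₋₁ + pₖ₋₂, qₖ = aₖqₖ₋₁ + qₖ₋₂ (with p₋₁=1, p₋₂=0, q₋₁=0, q₋₂=1):
  k=0: a=6, p=6, q=1
  k=1: a=5, p=31, q=5
  k=2: a=1, p=37, q=6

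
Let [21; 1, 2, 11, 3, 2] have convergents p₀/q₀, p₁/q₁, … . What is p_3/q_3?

737/34

Using pₖ = aₖpₖ₋₁ + pₖ₋₂, qₖ = aₖqₖ₋₁ + qₖ₋₂ (with p₋₁=1, p₋₂=0, q₋₁=0, q₋₂=1):
  k=0: a=21, p=21, q=1
  k=1: a=1, p=22, q=1
  k=2: a=2, p=65, q=3
  k=3: a=11, p=737, q=34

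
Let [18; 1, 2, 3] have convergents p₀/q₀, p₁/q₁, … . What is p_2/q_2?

Using pₖ = aₖpₖ₋₁ + pₖ₋₂, qₖ = aₖqₖ₋₁ + qₖ₋₂ (with p₋₁=1, p₋₂=0, q₋₁=0, q₋₂=1):
  k=0: a=18, p=18, q=1
  k=1: a=1, p=19, q=1
  k=2: a=2, p=56, q=3

56/3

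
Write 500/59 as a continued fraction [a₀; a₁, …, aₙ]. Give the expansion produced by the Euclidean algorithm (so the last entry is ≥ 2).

[8; 2, 9, 3]

500 = 8*59 + 28
59 = 2*28 + 3
28 = 9*3 + 1
3 = 3*1 + 0  (stop)
So 500/59 = [8; 2, 9, 3].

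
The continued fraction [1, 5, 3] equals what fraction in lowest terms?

Fold from the inside: start with 3/1.
  5 + 1/3 = 16/3
  1 + 3/16 = 19/16

19/16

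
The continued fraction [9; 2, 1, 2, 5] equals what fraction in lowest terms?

403/43

Fold from the inside: start with 5/1.
  2 + 1/5 = 11/5
  1 + 5/11 = 16/11
  2 + 11/16 = 43/16
  9 + 16/43 = 403/43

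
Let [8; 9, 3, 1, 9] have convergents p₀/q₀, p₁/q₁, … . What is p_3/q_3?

Using pₖ = aₖpₖ₋₁ + pₖ₋₂, qₖ = aₖqₖ₋₁ + qₖ₋₂ (with p₋₁=1, p₋₂=0, q₋₁=0, q₋₂=1):
  k=0: a=8, p=8, q=1
  k=1: a=9, p=73, q=9
  k=2: a=3, p=227, q=28
  k=3: a=1, p=300, q=37

300/37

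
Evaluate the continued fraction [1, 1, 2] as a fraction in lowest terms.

5/3

Fold from the inside: start with 2/1.
  1 + 1/2 = 3/2
  1 + 2/3 = 5/3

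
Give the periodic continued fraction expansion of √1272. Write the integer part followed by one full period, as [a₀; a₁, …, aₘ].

[35; 1, 1, 1, 70]

a₀ = ⌊√1272⌋ = 35.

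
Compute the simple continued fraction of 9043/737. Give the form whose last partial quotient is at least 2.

[12; 3, 1, 2, 2, 1, 2, 7]

9043 = 12×737 + 199
737 = 3×199 + 140
199 = 1×140 + 59
140 = 2×59 + 22
59 = 2×22 + 15
22 = 1×15 + 7
15 = 2×7 + 1
7 = 7×1 + 0  (stop)
So 9043/737 = [12; 3, 1, 2, 2, 1, 2, 7].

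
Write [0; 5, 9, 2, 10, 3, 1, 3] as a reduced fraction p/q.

3061/15628

Fold from the inside: start with 3/1.
  1 + 1/3 = 4/3
  3 + 3/4 = 15/4
  10 + 4/15 = 154/15
  2 + 15/154 = 323/154
  9 + 154/323 = 3061/323
  5 + 323/3061 = 15628/3061
  0 + 3061/15628 = 3061/15628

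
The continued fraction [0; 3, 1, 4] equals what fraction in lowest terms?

Fold from the inside: start with 4/1.
  1 + 1/4 = 5/4
  3 + 4/5 = 19/5
  0 + 5/19 = 5/19

5/19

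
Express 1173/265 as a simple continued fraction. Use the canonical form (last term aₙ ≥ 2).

1173 = 4·265 + 113
265 = 2·113 + 39
113 = 2·39 + 35
39 = 1·35 + 4
35 = 8·4 + 3
4 = 1·3 + 1
3 = 3·1 + 0  (stop)
So 1173/265 = [4; 2, 2, 1, 8, 1, 3].

[4; 2, 2, 1, 8, 1, 3]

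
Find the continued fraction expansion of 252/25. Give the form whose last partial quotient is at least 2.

[10; 12, 2]

252 = 10×25 + 2
25 = 12×2 + 1
2 = 2×1 + 0  (stop)
So 252/25 = [10; 12, 2].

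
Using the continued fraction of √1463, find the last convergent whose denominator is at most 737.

√1463 = [38; 4, 76, …] (period length 2).
Convergents:
  p_0/q_0 = 38/1
  p_1/q_1 = 153/4
  p_2/q_2 = 11666/305
  p_3/q_3 = 46817/1224
q_2 = 305 ≤ 737 < 1224 = q_3, so the answer is 11666/305.

11666/305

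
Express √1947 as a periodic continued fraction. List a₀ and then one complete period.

a₀ = ⌊√1947⌋ = 44.
With m₀=0, d₀=1 and mₖ₊₁ = dₖaₖ − mₖ, dₖ₊₁ = (n − mₖ₊₁²)/dₖ, aₖ₊₁ = ⌊(a₀+mₖ₊₁)/dₖ₊₁⌋:
  k=1: m=44, d=11, a=8
  k=2: m=44, d=1, a=88
d=1 and a=2a₀=88 at k=2, so the next step gives (m, d) = (44, 11) again — its k=1 value — and the period has length 2.

[44; 8, 88]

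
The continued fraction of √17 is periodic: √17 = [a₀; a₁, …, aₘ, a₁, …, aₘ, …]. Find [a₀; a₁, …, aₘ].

a₀ = ⌊√17⌋ = 4.
With m₀=0, d₀=1 and mₖ₊₁ = dₖaₖ − mₖ, dₖ₊₁ = (n − mₖ₊₁²)/dₖ, aₖ₊₁ = ⌊(a₀+mₖ₊₁)/dₖ₊₁⌋:
  k=1: m=4, d=1, a=8
d=1 and a=2a₀=8 at k=1, so the next step gives (m, d) = (4, 1) again — its k=1 value — and the period has length 1.

[4; 8]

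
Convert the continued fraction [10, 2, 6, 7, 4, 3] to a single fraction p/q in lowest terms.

13057/1248

Fold from the inside: start with 3/1.
  4 + 1/3 = 13/3
  7 + 3/13 = 94/13
  6 + 13/94 = 577/94
  2 + 94/577 = 1248/577
  10 + 577/1248 = 13057/1248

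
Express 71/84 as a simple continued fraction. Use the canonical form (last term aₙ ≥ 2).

[0; 1, 5, 2, 6]

71 = 0·84 + 71
84 = 1·71 + 13
71 = 5·13 + 6
13 = 2·6 + 1
6 = 6·1 + 0  (stop)
So 71/84 = [0; 1, 5, 2, 6].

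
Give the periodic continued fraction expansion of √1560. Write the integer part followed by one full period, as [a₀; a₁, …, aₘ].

[39; 2, 78]

a₀ = ⌊√1560⌋ = 39.
With m₀=0, d₀=1 and mₖ₊₁ = dₖaₖ − mₖ, dₖ₊₁ = (n − mₖ₊₁²)/dₖ, aₖ₊₁ = ⌊(a₀+mₖ₊₁)/dₖ₊₁⌋:
  k=1: m=39, d=39, a=2
  k=2: m=39, d=1, a=78
d=1 and a=2a₀=78 at k=2, so the next step gives (m, d) = (39, 39) again — its k=1 value — and the period has length 2.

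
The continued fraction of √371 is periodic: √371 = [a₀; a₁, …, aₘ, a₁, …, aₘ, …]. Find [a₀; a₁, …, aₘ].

a₀ = ⌊√371⌋ = 19.

[19; 3, 1, 4, 1, 3, 38]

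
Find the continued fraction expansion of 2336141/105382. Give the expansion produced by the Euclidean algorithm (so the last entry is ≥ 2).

2336141 = 22*105382 + 17737
105382 = 5*17737 + 16697
17737 = 1*16697 + 1040
16697 = 16*1040 + 57
1040 = 18*57 + 14
57 = 4*14 + 1
14 = 14*1 + 0  (stop)
So 2336141/105382 = [22; 5, 1, 16, 18, 4, 14].

[22; 5, 1, 16, 18, 4, 14]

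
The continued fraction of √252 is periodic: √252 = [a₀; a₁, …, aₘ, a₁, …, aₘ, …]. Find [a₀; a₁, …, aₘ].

a₀ = ⌊√252⌋ = 15.
With m₀=0, d₀=1 and mₖ₊₁ = dₖaₖ − mₖ, dₖ₊₁ = (n − mₖ₊₁²)/dₖ, aₖ₊₁ = ⌊(a₀+mₖ₊₁)/dₖ₊₁⌋:
  k=1: m=15, d=27, a=1
  k=2: m=12, d=4, a=6
  k=3: m=12, d=27, a=1
  k=4: m=15, d=1, a=30
d=1 and a=2a₀=30 at k=4, so the next step gives (m, d) = (15, 27) again — its k=1 value — and the period has length 4.

[15; 1, 6, 1, 30]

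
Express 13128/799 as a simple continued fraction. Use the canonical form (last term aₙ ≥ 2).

[16; 2, 3, 10, 11]

13128 = 16·799 + 344
799 = 2·344 + 111
344 = 3·111 + 11
111 = 10·11 + 1
11 = 11·1 + 0  (stop)
So 13128/799 = [16; 2, 3, 10, 11].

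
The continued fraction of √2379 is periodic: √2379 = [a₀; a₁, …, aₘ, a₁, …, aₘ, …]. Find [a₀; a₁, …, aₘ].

a₀ = ⌊√2379⌋ = 48.

[48; 1, 3, 2, 3, 1, 96]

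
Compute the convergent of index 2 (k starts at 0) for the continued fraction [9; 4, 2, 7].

83/9

Using pₖ = aₖpₖ₋₁ + pₖ₋₂, qₖ = aₖqₖ₋₁ + qₖ₋₂ (with p₋₁=1, p₋₂=0, q₋₁=0, q₋₂=1):
  k=0: a=9, p=9, q=1
  k=1: a=4, p=37, q=4
  k=2: a=2, p=83, q=9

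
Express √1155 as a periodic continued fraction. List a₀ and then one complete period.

[33; 1, 66]

a₀ = ⌊√1155⌋ = 33.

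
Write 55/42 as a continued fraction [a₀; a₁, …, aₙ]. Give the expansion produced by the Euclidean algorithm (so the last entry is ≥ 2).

55 = 1*42 + 13
42 = 3*13 + 3
13 = 4*3 + 1
3 = 3*1 + 0  (stop)
So 55/42 = [1; 3, 4, 3].

[1; 3, 4, 3]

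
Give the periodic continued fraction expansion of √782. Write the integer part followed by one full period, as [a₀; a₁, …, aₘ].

[27; 1, 26, 1, 54]

a₀ = ⌊√782⌋ = 27.
With m₀=0, d₀=1 and mₖ₊₁ = dₖaₖ − mₖ, dₖ₊₁ = (n − mₖ₊₁²)/dₖ, aₖ₊₁ = ⌊(a₀+mₖ₊₁)/dₖ₊₁⌋:
  k=1: m=27, d=53, a=1
  k=2: m=26, d=2, a=26
  k=3: m=26, d=53, a=1
  k=4: m=27, d=1, a=54
d=1 and a=2a₀=54 at k=4, so the next step gives (m, d) = (27, 53) again — its k=1 value — and the period has length 4.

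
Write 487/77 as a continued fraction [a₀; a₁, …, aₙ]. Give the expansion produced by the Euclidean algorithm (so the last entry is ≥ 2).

[6; 3, 12, 2]

487 = 6×77 + 25
77 = 3×25 + 2
25 = 12×2 + 1
2 = 2×1 + 0  (stop)
So 487/77 = [6; 3, 12, 2].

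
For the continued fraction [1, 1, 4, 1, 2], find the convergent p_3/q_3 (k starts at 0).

11/6

Using pₖ = aₖpₖ₋₁ + pₖ₋₂, qₖ = aₖqₖ₋₁ + qₖ₋₂ (with p₋₁=1, p₋₂=0, q₋₁=0, q₋₂=1):
  k=0: a=1, p=1, q=1
  k=1: a=1, p=2, q=1
  k=2: a=4, p=9, q=5
  k=3: a=1, p=11, q=6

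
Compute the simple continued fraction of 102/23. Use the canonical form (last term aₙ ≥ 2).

102 = 4×23 + 10
23 = 2×10 + 3
10 = 3×3 + 1
3 = 3×1 + 0  (stop)
So 102/23 = [4; 2, 3, 3].

[4; 2, 3, 3]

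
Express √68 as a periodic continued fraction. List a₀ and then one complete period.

[8; 4, 16]

a₀ = ⌊√68⌋ = 8.
With m₀=0, d₀=1 and mₖ₊₁ = dₖaₖ − mₖ, dₖ₊₁ = (n − mₖ₊₁²)/dₖ, aₖ₊₁ = ⌊(a₀+mₖ₊₁)/dₖ₊₁⌋:
  k=1: m=8, d=4, a=4
  k=2: m=8, d=1, a=16
d=1 and a=2a₀=16 at k=2, so the next step gives (m, d) = (8, 4) again — its k=1 value — and the period has length 2.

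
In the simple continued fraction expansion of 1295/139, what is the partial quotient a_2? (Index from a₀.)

6

1295 = 9·139 + 44   →  a_0 = 9
139 = 3·44 + 7   →  a_1 = 3
44 = 6·7 + 2   →  a_2 = 6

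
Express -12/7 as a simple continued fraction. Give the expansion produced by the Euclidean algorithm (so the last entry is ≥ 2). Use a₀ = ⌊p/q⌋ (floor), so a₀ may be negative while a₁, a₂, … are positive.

-12 = -2·7 + 2
7 = 3·2 + 1
2 = 2·1 + 0  (stop)
So -12/7 = [-2; 3, 2].

[-2; 3, 2]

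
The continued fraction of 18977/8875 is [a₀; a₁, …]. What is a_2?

4

18977 = 2·8875 + 1227   →  a_0 = 2
8875 = 7·1227 + 286   →  a_1 = 7
1227 = 4·286 + 83   →  a_2 = 4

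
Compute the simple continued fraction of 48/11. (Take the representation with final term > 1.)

48 = 4×11 + 4
11 = 2×4 + 3
4 = 1×3 + 1
3 = 3×1 + 0  (stop)
So 48/11 = [4; 2, 1, 3].

[4; 2, 1, 3]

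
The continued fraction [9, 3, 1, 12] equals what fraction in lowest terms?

Using pₖ = aₖpₖ₋₁ + pₖ₋₂ and qₖ = aₖqₖ₋₁ + qₖ₋₂:
  k=0: a=9, p=9, q=1
  k=1: a=3, p=28, q=3
  k=2: a=1, p=37, q=4
  k=3: a=12, p=472, q=51

472/51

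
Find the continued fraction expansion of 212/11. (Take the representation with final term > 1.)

212 = 19*11 + 3
11 = 3*3 + 2
3 = 1*2 + 1
2 = 2*1 + 0  (stop)
So 212/11 = [19; 3, 1, 2].

[19; 3, 1, 2]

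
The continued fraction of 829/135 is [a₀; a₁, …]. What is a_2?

9

829 = 6·135 + 19   →  a_0 = 6
135 = 7·19 + 2   →  a_1 = 7
19 = 9·2 + 1   →  a_2 = 9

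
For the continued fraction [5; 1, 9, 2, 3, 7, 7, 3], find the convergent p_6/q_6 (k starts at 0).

Using pₖ = aₖpₖ₋₁ + pₖ₋₂, qₖ = aₖqₖ₋₁ + qₖ₋₂ (with p₋₁=1, p₋₂=0, q₋₁=0, q₋₂=1):
  k=0: a=5, p=5, q=1
  k=1: a=1, p=6, q=1
  k=2: a=9, p=59, q=10
  k=3: a=2, p=124, q=21
  k=4: a=3, p=431, q=73
  k=5: a=7, p=3141, q=532
  k=6: a=7, p=22418, q=3797

22418/3797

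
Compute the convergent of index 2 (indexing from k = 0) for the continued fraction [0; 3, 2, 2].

Using pₖ = aₖpₖ₋₁ + pₖ₋₂, qₖ = aₖqₖ₋₁ + qₖ₋₂ (with p₋₁=1, p₋₂=0, q₋₁=0, q₋₂=1):
  k=0: a=0, p=0, q=1
  k=1: a=3, p=1, q=3
  k=2: a=2, p=2, q=7

2/7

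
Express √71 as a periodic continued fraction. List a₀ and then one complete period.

a₀ = ⌊√71⌋ = 8.
With m₀=0, d₀=1 and mₖ₊₁ = dₖaₖ − mₖ, dₖ₊₁ = (n − mₖ₊₁²)/dₖ, aₖ₊₁ = ⌊(a₀+mₖ₊₁)/dₖ₊₁⌋:
  k=1: m=8, d=7, a=2
  k=2: m=6, d=5, a=2
  k=3: m=4, d=11, a=1
  k=4: m=7, d=2, a=7
  k=5: m=7, d=11, a=1
  k=6: m=4, d=5, a=2
  k=7: m=6, d=7, a=2
  k=8: m=8, d=1, a=16
d=1 and a=2a₀=16 at k=8, so the next step gives (m, d) = (8, 7) again — its k=1 value — and the period has length 8.

[8; 2, 2, 1, 7, 1, 2, 2, 16]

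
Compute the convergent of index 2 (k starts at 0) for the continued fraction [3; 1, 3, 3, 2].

15/4

Using pₖ = aₖpₖ₋₁ + pₖ₋₂, qₖ = aₖqₖ₋₁ + qₖ₋₂ (with p₋₁=1, p₋₂=0, q₋₁=0, q₋₂=1):
  k=0: a=3, p=3, q=1
  k=1: a=1, p=4, q=1
  k=2: a=3, p=15, q=4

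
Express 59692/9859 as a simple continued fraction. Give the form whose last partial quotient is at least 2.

59692 = 6×9859 + 538
9859 = 18×538 + 175
538 = 3×175 + 13
175 = 13×13 + 6
13 = 2×6 + 1
6 = 6×1 + 0  (stop)
So 59692/9859 = [6; 18, 3, 13, 2, 6].

[6; 18, 3, 13, 2, 6]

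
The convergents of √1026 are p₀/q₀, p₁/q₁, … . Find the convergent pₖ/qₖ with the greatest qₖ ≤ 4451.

√1026 = [32; 32, 64, …] (period length 2).
Convergents:
  p_0/q_0 = 32/1
  p_1/q_1 = 1025/32
  p_2/q_2 = 65632/2049
  p_3/q_3 = 2101249/65600
q_2 = 2049 ≤ 4451 < 65600 = q_3, so the answer is 65632/2049.

65632/2049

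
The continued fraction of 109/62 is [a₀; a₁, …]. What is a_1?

1

109 = 1·62 + 47   →  a_0 = 1
62 = 1·47 + 15   →  a_1 = 1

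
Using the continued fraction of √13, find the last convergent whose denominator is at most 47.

137/38

√13 = [3; 1, 1, 1, 1, 6, …] (period length 5).
Convergents:
  p_0/q_0 = 3/1
  p_1/q_1 = 4/1
  p_2/q_2 = 7/2
  p_3/q_3 = 11/3
  p_4/q_4 = 18/5
  p_5/q_5 = 119/33
  p_6/q_6 = 137/38
  p_7/q_7 = 256/71
q_6 = 38 ≤ 47 < 71 = q_7, so the answer is 137/38.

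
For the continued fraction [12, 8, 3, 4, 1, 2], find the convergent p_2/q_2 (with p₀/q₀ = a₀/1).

Using pₖ = aₖpₖ₋₁ + pₖ₋₂, qₖ = aₖqₖ₋₁ + qₖ₋₂ (with p₋₁=1, p₋₂=0, q₋₁=0, q₋₂=1):
  k=0: a=12, p=12, q=1
  k=1: a=8, p=97, q=8
  k=2: a=3, p=303, q=25

303/25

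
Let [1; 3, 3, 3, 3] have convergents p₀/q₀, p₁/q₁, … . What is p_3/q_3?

43/33

Using pₖ = aₖpₖ₋₁ + pₖ₋₂, qₖ = aₖqₖ₋₁ + qₖ₋₂ (with p₋₁=1, p₋₂=0, q₋₁=0, q₋₂=1):
  k=0: a=1, p=1, q=1
  k=1: a=3, p=4, q=3
  k=2: a=3, p=13, q=10
  k=3: a=3, p=43, q=33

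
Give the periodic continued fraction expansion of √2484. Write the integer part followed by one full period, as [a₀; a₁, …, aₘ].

[49; 1, 5, 4, 5, 1, 98]

a₀ = ⌊√2484⌋ = 49.
With m₀=0, d₀=1 and mₖ₊₁ = dₖaₖ − mₖ, dₖ₊₁ = (n − mₖ₊₁²)/dₖ, aₖ₊₁ = ⌊(a₀+mₖ₊₁)/dₖ₊₁⌋:
  k=1: m=49, d=83, a=1
  k=2: m=34, d=16, a=5
  k=3: m=46, d=23, a=4
  k=4: m=46, d=16, a=5
  k=5: m=34, d=83, a=1
  k=6: m=49, d=1, a=98
d=1 and a=2a₀=98 at k=6, so the next step gives (m, d) = (49, 83) again — its k=1 value — and the period has length 6.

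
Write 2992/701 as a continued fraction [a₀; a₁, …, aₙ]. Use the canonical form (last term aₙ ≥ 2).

2992 = 4×701 + 188
701 = 3×188 + 137
188 = 1×137 + 51
137 = 2×51 + 35
51 = 1×35 + 16
35 = 2×16 + 3
16 = 5×3 + 1
3 = 3×1 + 0  (stop)
So 2992/701 = [4; 3, 1, 2, 1, 2, 5, 3].

[4; 3, 1, 2, 1, 2, 5, 3]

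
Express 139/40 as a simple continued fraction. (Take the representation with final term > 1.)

[3; 2, 9, 2]

139 = 3×40 + 19
40 = 2×19 + 2
19 = 9×2 + 1
2 = 2×1 + 0  (stop)
So 139/40 = [3; 2, 9, 2].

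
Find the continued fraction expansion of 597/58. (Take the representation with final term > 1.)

[10; 3, 2, 2, 3]

597 = 10*58 + 17
58 = 3*17 + 7
17 = 2*7 + 3
7 = 2*3 + 1
3 = 3*1 + 0  (stop)
So 597/58 = [10; 3, 2, 2, 3].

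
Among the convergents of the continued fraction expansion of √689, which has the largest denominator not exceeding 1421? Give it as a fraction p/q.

22049/840

√689 = [26; 4, 52, …] (period length 2).
Convergents:
  p_0/q_0 = 26/1
  p_1/q_1 = 105/4
  p_2/q_2 = 5486/209
  p_3/q_3 = 22049/840
  p_4/q_4 = 1152034/43889
q_3 = 840 ≤ 1421 < 43889 = q_4, so the answer is 22049/840.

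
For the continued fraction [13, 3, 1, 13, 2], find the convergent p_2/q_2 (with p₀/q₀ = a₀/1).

53/4

Using pₖ = aₖpₖ₋₁ + pₖ₋₂, qₖ = aₖqₖ₋₁ + qₖ₋₂ (with p₋₁=1, p₋₂=0, q₋₁=0, q₋₂=1):
  k=0: a=13, p=13, q=1
  k=1: a=3, p=40, q=3
  k=2: a=1, p=53, q=4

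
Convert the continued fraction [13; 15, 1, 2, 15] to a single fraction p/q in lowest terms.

9419/721

Fold from the inside: start with 15/1.
  2 + 1/15 = 31/15
  1 + 15/31 = 46/31
  15 + 31/46 = 721/46
  13 + 46/721 = 9419/721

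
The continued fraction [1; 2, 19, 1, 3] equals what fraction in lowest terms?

Fold from the inside: start with 3/1.
  1 + 1/3 = 4/3
  19 + 3/4 = 79/4
  2 + 4/79 = 162/79
  1 + 79/162 = 241/162

241/162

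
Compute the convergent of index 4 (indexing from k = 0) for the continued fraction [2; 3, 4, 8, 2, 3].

524/227

Using pₖ = aₖpₖ₋₁ + pₖ₋₂, qₖ = aₖqₖ₋₁ + qₖ₋₂ (with p₋₁=1, p₋₂=0, q₋₁=0, q₋₂=1):
  k=0: a=2, p=2, q=1
  k=1: a=3, p=7, q=3
  k=2: a=4, p=30, q=13
  k=3: a=8, p=247, q=107
  k=4: a=2, p=524, q=227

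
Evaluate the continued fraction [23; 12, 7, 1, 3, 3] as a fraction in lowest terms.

Using pₖ = aₖpₖ₋₁ + pₖ₋₂ and qₖ = aₖqₖ₋₁ + qₖ₋₂:
  k=0: a=23, p=23, q=1
  k=1: a=12, p=277, q=12
  k=2: a=7, p=1962, q=85
  k=3: a=1, p=2239, q=97
  k=4: a=3, p=8679, q=376
  k=5: a=3, p=28276, q=1225

28276/1225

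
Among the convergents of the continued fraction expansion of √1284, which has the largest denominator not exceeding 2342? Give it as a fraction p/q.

77005/2149

√1284 = [35; 1, 4, 1, 70, …] (period length 4).
Convergents:
  p_0/q_0 = 35/1
  p_1/q_1 = 36/1
  p_2/q_2 = 179/5
  p_3/q_3 = 215/6
  p_4/q_4 = 15229/425
  p_5/q_5 = 15444/431
  p_6/q_6 = 77005/2149
  p_7/q_7 = 92449/2580
q_6 = 2149 ≤ 2342 < 2580 = q_7, so the answer is 77005/2149.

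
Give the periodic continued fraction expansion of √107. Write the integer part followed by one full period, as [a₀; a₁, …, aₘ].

a₀ = ⌊√107⌋ = 10.

[10; 2, 1, 9, 1, 2, 20]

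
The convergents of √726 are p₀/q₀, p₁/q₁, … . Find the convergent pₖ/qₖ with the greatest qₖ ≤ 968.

25678/953

√726 = [26; 1, 16, 1, 52, …] (period length 4).
Convergents:
  p_0/q_0 = 26/1
  p_1/q_1 = 27/1
  p_2/q_2 = 458/17
  p_3/q_3 = 485/18
  p_4/q_4 = 25678/953
  p_5/q_5 = 26163/971
q_4 = 953 ≤ 968 < 971 = q_5, so the answer is 25678/953.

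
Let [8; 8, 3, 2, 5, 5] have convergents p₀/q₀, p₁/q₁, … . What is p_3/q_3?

471/58

Using pₖ = aₖpₖ₋₁ + pₖ₋₂, qₖ = aₖqₖ₋₁ + qₖ₋₂ (with p₋₁=1, p₋₂=0, q₋₁=0, q₋₂=1):
  k=0: a=8, p=8, q=1
  k=1: a=8, p=65, q=8
  k=2: a=3, p=203, q=25
  k=3: a=2, p=471, q=58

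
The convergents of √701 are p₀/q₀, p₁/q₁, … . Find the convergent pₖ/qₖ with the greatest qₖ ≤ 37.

556/21

√701 = [26; 2, 10, 10, 2, 52, …] (period length 5).
Convergents:
  p_0/q_0 = 26/1
  p_1/q_1 = 53/2
  p_2/q_2 = 556/21
  p_3/q_3 = 5613/212
q_2 = 21 ≤ 37 < 212 = q_3, so the answer is 556/21.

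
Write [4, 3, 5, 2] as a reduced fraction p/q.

151/35

Using pₖ = aₖpₖ₋₁ + pₖ₋₂ and qₖ = aₖqₖ₋₁ + qₖ₋₂:
  k=0: a=4, p=4, q=1
  k=1: a=3, p=13, q=3
  k=2: a=5, p=69, q=16
  k=3: a=2, p=151, q=35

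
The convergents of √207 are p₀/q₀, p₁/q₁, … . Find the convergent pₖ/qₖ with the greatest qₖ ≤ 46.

√207 = [14; 2, 1, 1, 2, 1, 1, 2, 28, …] (period length 8).
Convergents:
  p_0/q_0 = 14/1
  p_1/q_1 = 29/2
  p_2/q_2 = 43/3
  p_3/q_3 = 72/5
  p_4/q_4 = 187/13
  p_5/q_5 = 259/18
  p_6/q_6 = 446/31
  p_7/q_7 = 1151/80
q_6 = 31 ≤ 46 < 80 = q_7, so the answer is 446/31.

446/31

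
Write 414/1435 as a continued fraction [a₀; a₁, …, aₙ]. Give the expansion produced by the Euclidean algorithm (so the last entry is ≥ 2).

[0; 3, 2, 6, 1, 8, 3]

414 = 0*1435 + 414
1435 = 3*414 + 193
414 = 2*193 + 28
193 = 6*28 + 25
28 = 1*25 + 3
25 = 8*3 + 1
3 = 3*1 + 0  (stop)
So 414/1435 = [0; 3, 2, 6, 1, 8, 3].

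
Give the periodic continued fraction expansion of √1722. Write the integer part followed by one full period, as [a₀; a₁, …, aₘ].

a₀ = ⌊√1722⌋ = 41.

[41; 2, 82]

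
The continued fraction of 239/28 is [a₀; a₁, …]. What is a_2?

1

239 = 8·28 + 15   →  a_0 = 8
28 = 1·15 + 13   →  a_1 = 1
15 = 1·13 + 2   →  a_2 = 1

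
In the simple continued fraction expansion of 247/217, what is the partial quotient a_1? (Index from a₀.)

7

247 = 1·217 + 30   →  a_0 = 1
217 = 7·30 + 7   →  a_1 = 7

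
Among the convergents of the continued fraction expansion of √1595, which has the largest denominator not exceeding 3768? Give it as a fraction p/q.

√1595 = [39; 1, 14, 1, 78, …] (period length 4).
Convergents:
  p_0/q_0 = 39/1
  p_1/q_1 = 40/1
  p_2/q_2 = 599/15
  p_3/q_3 = 639/16
  p_4/q_4 = 50441/1263
  p_5/q_5 = 51080/1279
  p_6/q_6 = 765561/19169
q_5 = 1279 ≤ 3768 < 19169 = q_6, so the answer is 51080/1279.

51080/1279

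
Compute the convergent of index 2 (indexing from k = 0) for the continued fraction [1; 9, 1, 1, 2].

Using pₖ = aₖpₖ₋₁ + pₖ₋₂, qₖ = aₖqₖ₋₁ + qₖ₋₂ (with p₋₁=1, p₋₂=0, q₋₁=0, q₋₂=1):
  k=0: a=1, p=1, q=1
  k=1: a=9, p=10, q=9
  k=2: a=1, p=11, q=10

11/10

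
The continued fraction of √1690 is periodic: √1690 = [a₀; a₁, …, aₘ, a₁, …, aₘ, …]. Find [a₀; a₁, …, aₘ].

[41; 9, 8, 9, 82]

a₀ = ⌊√1690⌋ = 41.
With m₀=0, d₀=1 and mₖ₊₁ = dₖaₖ − mₖ, dₖ₊₁ = (n − mₖ₊₁²)/dₖ, aₖ₊₁ = ⌊(a₀+mₖ₊₁)/dₖ₊₁⌋:
  k=1: m=41, d=9, a=9
  k=2: m=40, d=10, a=8
  k=3: m=40, d=9, a=9
  k=4: m=41, d=1, a=82
d=1 and a=2a₀=82 at k=4, so the next step gives (m, d) = (41, 9) again — its k=1 value — and the period has length 4.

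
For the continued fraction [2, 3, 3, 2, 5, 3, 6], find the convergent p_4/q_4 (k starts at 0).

Using pₖ = aₖpₖ₋₁ + pₖ₋₂, qₖ = aₖqₖ₋₁ + qₖ₋₂ (with p₋₁=1, p₋₂=0, q₋₁=0, q₋₂=1):
  k=0: a=2, p=2, q=1
  k=1: a=3, p=7, q=3
  k=2: a=3, p=23, q=10
  k=3: a=2, p=53, q=23
  k=4: a=5, p=288, q=125

288/125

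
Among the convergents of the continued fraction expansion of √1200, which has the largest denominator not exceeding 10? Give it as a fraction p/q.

104/3

√1200 = [34; 1, 1, 1, 3, 1, 1, 1, 68, …] (period length 8).
Convergents:
  p_0/q_0 = 34/1
  p_1/q_1 = 35/1
  p_2/q_2 = 69/2
  p_3/q_3 = 104/3
  p_4/q_4 = 381/11
q_3 = 3 ≤ 10 < 11 = q_4, so the answer is 104/3.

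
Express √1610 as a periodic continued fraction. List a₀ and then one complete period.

[40; 8, 80]

a₀ = ⌊√1610⌋ = 40.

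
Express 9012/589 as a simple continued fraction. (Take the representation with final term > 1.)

9012 = 15*589 + 177
589 = 3*177 + 58
177 = 3*58 + 3
58 = 19*3 + 1
3 = 3*1 + 0  (stop)
So 9012/589 = [15; 3, 3, 19, 3].

[15; 3, 3, 19, 3]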